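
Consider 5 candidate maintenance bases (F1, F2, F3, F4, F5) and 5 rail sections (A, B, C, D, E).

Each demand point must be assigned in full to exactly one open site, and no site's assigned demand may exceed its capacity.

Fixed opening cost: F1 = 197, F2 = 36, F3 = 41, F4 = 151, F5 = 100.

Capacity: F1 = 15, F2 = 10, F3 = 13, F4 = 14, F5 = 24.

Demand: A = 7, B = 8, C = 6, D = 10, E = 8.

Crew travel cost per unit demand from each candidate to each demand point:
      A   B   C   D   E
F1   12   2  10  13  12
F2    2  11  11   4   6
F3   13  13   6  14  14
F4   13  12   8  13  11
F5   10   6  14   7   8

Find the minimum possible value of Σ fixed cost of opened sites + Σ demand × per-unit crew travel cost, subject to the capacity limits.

435

Open {F2, F3, F5}; cheapest assignment that respects the capacities:
  F2 (cap 10, load 10): D — cost 10×4 = 40
  F3 (cap 13, load 6): C — cost 6×6 = 36
  F5 (cap 24, load 23): A, B, E — cost 7×10 + 8×6 + 8×8 = 182
  Shipping 258, fixed 177 → total 435.
  Any other capacity-feasible assignment to {F2, F3, F5} ships for at least 258.
Compare {F2, F4, F5}: its best feasible assignment gives total 555.
Compare {F1, F2, F5}: its best feasible assignment gives total 557.
Every other set of open sites that can feasibly serve all demand totals ≥ 555 even under its best assignment. Minimum: 435.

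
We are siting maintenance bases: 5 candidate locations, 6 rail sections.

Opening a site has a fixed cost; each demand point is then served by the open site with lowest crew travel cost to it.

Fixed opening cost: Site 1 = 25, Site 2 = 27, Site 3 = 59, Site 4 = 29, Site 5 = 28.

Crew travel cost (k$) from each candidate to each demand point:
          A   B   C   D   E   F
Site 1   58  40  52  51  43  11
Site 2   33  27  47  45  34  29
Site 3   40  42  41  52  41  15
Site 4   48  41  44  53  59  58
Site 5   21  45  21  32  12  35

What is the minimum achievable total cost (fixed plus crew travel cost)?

Open {Site 1, Site 5}: assign each demand point to its cheapest open site.
  A→Site 5 21, B→Site 1 40, C→Site 5 21, D→Site 5 32, E→Site 5 12, F→Site 1 11
  crew travel cost 137, fixed 53 → total 190.
Compare {Site 5}: crew travel cost 166 + fixed 28 = 194.
Compare {Site 2, Site 5}: crew travel cost 142 + fixed 55 = 197.
Compare {Site 1, Site 2, Site 5}: crew travel cost 124 + fixed 80 = 204.
All other subsets cost ≥ 194. Minimum total cost: 190.

190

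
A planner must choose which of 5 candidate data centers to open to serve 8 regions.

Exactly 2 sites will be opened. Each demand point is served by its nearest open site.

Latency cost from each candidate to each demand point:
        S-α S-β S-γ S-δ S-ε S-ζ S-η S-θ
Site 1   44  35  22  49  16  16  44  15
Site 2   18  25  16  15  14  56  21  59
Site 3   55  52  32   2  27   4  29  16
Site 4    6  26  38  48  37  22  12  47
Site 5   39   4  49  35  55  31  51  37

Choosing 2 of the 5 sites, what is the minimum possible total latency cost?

116

Open {Site 2, Site 3}.
  S-α→Site 2 18, S-β→Site 2 25, S-γ→Site 2 16, S-δ→Site 3 2, S-ε→Site 2 14, S-ζ→Site 3 4, S-η→Site 2 21, S-θ→Site 3 16  ⇒ total 116.
Compare {Site 3, Site 4}: total 125.
Compare {Site 1, Site 2}: total 140.
No size-2 selection does better; minimum is 116.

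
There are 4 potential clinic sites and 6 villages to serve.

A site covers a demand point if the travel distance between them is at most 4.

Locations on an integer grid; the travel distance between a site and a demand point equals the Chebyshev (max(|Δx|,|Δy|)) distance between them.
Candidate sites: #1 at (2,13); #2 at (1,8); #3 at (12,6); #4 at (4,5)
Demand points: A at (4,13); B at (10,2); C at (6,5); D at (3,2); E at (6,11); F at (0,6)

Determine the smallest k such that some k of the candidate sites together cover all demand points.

3

Coverage sets (demand points within 4 of each site):
  #1: {A, E}
  #2: {F}
  #3: {B}
  #4: {C, D, F}
No 2 sites suffice: every size-2 union leaves at least one demand point uncovered.
But {#1, #3, #4} covers everything, so the minimum is 3.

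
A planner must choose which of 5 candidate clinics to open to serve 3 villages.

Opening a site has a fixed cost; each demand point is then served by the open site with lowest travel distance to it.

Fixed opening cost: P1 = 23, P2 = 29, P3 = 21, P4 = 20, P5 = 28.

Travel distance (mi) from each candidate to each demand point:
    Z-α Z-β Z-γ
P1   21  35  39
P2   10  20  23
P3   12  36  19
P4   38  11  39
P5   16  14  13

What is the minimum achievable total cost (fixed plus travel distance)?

Open {P5}: assign each demand point to its cheapest open site.
  Z-α→P5 16, Z-β→P5 14, Z-γ→P5 13
  travel distance 43, fixed 28 → total 71.
Compare {P2}: travel distance 53 + fixed 29 = 82.
Compare {P3, P4}: travel distance 42 + fixed 41 = 83.
Compare {P3}: travel distance 67 + fixed 21 = 88.
All other subsets cost ≥ 82. Minimum total cost: 71.

71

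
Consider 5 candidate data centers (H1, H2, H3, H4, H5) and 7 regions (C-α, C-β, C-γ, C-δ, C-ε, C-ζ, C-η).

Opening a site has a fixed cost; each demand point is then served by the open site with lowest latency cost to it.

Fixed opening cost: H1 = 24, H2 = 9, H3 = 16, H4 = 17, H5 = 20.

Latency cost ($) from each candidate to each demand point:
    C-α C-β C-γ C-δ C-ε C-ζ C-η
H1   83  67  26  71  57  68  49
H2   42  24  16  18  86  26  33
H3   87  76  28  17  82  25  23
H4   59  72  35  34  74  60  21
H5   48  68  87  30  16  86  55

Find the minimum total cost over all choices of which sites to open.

Open {H2, H5}: assign each demand point to its cheapest open site.
  C-α→H2 42, C-β→H2 24, C-γ→H2 16, C-δ→H2 18, C-ε→H5 16, C-ζ→H2 26, C-η→H2 33
  latency cost 175, fixed 29 → total 204.
Compare {H2, H3, H5}: latency cost 163 + fixed 45 = 208.
Compare {H2, H4, H5}: latency cost 163 + fixed 46 = 209.
Compare {H2, H3, H4, H5}: latency cost 161 + fixed 62 = 223.
All other subsets cost ≥ 208. Minimum total cost: 204.

204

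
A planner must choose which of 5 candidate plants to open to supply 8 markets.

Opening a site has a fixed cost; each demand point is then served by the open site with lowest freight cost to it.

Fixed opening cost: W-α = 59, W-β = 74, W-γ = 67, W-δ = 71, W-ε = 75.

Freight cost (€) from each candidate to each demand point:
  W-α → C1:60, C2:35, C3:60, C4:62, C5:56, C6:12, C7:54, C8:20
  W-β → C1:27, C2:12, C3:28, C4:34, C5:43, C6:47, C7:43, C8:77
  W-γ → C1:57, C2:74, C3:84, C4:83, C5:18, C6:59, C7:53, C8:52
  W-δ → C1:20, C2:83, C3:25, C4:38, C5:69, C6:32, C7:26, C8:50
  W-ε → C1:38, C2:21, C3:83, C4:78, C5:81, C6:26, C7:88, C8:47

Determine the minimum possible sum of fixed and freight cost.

Open {W-α, W-β}: assign each demand point to its cheapest open site.
  C1→W-β 27, C2→W-β 12, C3→W-β 28, C4→W-β 34, C5→W-β 43, C6→W-α 12, C7→W-β 43, C8→W-α 20
  freight cost 219, fixed 133 → total 352.
Compare {W-α, W-δ}: freight cost 232 + fixed 130 = 362.
Compare {W-β}: freight cost 311 + fixed 74 = 385.
Compare {W-β, W-δ}: freight cost 242 + fixed 145 = 387.
All other subsets cost ≥ 362. Minimum total cost: 352.

352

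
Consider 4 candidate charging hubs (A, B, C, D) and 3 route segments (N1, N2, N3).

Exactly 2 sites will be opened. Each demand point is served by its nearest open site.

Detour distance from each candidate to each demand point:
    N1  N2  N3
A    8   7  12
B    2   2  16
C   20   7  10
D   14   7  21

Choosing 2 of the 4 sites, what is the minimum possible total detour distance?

Open {B, C}.
  N1→B 2, N2→B 2, N3→C 10  ⇒ total 14.
Compare {A, B}: total 16.
Compare {B, D}: total 20.
No size-2 selection does better; minimum is 14.

14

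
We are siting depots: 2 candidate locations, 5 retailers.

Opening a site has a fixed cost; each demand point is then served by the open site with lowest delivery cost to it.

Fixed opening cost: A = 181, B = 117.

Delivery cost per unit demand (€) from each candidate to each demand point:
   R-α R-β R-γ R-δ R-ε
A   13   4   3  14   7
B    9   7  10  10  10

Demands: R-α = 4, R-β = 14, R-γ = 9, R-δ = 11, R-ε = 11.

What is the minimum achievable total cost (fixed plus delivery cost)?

547

Open {A}: assign each demand point to its cheapest open site.
  R-α→A 4×13=52, R-β→A 14×4=56, R-γ→A 9×3=27, R-δ→A 11×14=154, R-ε→A 11×7=77
  delivery cost 366, fixed 181 → total 547.
Compare {B}: delivery cost 444 + fixed 117 = 561.
Compare {A, B}: delivery cost 306 + fixed 298 = 604.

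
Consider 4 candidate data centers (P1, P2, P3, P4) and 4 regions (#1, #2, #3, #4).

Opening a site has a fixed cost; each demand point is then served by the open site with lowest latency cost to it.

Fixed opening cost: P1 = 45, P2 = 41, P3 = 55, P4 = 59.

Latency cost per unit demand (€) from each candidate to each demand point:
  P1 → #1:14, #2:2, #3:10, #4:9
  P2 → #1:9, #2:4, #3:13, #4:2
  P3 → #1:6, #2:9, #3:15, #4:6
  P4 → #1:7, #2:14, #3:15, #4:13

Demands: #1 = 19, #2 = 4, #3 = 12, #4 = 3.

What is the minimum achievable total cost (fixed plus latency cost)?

Open {P1, P3}: assign each demand point to its cheapest open site.
  #1→P3 19×6=114, #2→P1 4×2=8, #3→P1 12×10=120, #4→P3 3×6=18
  latency cost 260, fixed 100 → total 360.
Compare {P2, P3}: latency cost 292 + fixed 96 = 388.
Compare {P1, P2, P3}: latency cost 248 + fixed 141 = 389.
Compare {P2}: latency cost 349 + fixed 41 = 390.
All other subsets cost ≥ 388. Minimum total cost: 360.

360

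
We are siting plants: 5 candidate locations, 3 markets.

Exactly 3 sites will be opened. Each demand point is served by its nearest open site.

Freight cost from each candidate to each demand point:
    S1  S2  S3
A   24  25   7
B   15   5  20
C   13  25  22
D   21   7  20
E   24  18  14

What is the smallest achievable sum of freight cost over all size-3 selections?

Open {A, B, C}.
  S1→C 13, S2→B 5, S3→A 7  ⇒ total 25.
Compare {A, B, D}: total 27.
Compare {A, B, E}: total 27.
No size-3 selection does better; minimum is 25.

25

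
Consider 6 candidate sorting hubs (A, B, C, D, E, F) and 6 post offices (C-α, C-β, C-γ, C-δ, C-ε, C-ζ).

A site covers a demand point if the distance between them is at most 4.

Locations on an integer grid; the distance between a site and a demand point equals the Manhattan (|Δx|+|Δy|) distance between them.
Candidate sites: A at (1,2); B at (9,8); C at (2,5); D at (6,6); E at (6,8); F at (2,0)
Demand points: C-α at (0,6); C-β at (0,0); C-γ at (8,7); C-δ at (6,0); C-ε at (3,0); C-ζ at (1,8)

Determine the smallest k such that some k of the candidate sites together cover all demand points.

Coverage sets (demand points within 4 of each site):
  A: {C-β, C-ε}
  B: {C-γ}
  C: {C-α, C-ζ}
  D: {C-γ}
  E: {C-γ}
  F: {C-β, C-δ, C-ε}
No 2 sites suffice: every size-2 union leaves at least one demand point uncovered.
But {B, C, F} covers everything, so the minimum is 3.

3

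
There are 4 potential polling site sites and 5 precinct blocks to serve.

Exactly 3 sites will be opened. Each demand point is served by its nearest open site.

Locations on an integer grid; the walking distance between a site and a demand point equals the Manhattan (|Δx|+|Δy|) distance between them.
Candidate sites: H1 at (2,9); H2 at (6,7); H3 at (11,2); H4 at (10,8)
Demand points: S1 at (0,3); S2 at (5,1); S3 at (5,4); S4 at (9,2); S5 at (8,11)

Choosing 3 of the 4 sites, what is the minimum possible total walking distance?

Open {H1, H2, H3}.
  S1→H1 8, S2→H2 7, S3→H2 4, S4→H3 2, S5→H2 6  ⇒ total 27.
Compare {H2, H3, H4}: total 28.
Compare {H1, H3, H4}: total 30.
No size-3 selection does better; minimum is 27.

27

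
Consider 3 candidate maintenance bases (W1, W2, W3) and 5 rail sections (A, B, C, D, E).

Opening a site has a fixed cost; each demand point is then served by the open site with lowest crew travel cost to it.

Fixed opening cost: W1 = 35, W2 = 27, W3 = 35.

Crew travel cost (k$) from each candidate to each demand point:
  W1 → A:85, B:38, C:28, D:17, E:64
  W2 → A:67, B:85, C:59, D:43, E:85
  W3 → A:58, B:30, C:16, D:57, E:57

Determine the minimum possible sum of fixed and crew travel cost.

248

Open {W1, W3}: assign each demand point to its cheapest open site.
  A→W3 58, B→W3 30, C→W3 16, D→W1 17, E→W3 57
  crew travel cost 178, fixed 70 → total 248.
Compare {W3}: crew travel cost 218 + fixed 35 = 253.
Compare {W2, W3}: crew travel cost 204 + fixed 62 = 266.
Compare {W1}: crew travel cost 232 + fixed 35 = 267.
All other subsets cost ≥ 253. Minimum total cost: 248.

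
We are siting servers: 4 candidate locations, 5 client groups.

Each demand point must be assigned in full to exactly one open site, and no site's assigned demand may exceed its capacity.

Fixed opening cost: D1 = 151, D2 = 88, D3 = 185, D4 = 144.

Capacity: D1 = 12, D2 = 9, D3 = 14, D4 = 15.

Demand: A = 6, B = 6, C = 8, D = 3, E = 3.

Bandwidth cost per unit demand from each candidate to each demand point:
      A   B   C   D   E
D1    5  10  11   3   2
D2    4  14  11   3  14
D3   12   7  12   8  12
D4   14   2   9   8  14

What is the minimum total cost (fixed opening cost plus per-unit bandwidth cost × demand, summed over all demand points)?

424

Open {D1, D4}; cheapest assignment that respects the capacities:
  D1 (cap 12, load 12): A, D, E — cost 6×5 + 3×3 + 3×2 = 45
  D4 (cap 15, load 14): B, C — cost 6×2 + 8×9 = 84
  Shipping 129, fixed 295 → total 424.
  Any other capacity-feasible assignment to {D1, D4} ships for at least 129.
Compare {D1, D2, D4}: its best feasible assignment gives total 506.
Compare {D1, D3}: its best feasible assignment gives total 519.
Every other set of open sites that can feasibly serve all demand totals ≥ 506 even under its best assignment. Minimum: 424.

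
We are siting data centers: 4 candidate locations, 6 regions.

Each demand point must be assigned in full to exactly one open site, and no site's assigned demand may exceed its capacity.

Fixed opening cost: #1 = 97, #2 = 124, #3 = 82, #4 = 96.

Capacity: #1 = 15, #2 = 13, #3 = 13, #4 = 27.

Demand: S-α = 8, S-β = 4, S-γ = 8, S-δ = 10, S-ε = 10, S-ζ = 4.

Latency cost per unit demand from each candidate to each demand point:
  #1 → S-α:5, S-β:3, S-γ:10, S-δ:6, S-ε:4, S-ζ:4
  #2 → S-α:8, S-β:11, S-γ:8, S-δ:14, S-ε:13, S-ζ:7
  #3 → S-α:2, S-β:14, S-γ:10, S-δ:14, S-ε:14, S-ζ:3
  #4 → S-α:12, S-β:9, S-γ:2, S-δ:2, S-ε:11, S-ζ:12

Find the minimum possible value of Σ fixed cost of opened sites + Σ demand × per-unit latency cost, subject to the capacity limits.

391

Open {#1, #3, #4}; cheapest assignment that respects the capacities:
  #1 (cap 15, load 14): S-β, S-ε — cost 4×3 + 10×4 = 52
  #3 (cap 13, load 12): S-α, S-ζ — cost 8×2 + 4×3 = 28
  #4 (cap 27, load 18): S-γ, S-δ — cost 8×2 + 10×2 = 36
  Shipping 116, fixed 275 → total 391.
  Any other capacity-feasible assignment to {#1, #3, #4} ships for at least 116.
Compare {#1, #2, #4}: its best feasible assignment gives total 497.
Compare {#1, #2, #3, #4}: its best feasible assignment gives total 515.
Every other set of open sites that can feasibly serve all demand totals ≥ 497 even under its best assignment. Minimum: 391.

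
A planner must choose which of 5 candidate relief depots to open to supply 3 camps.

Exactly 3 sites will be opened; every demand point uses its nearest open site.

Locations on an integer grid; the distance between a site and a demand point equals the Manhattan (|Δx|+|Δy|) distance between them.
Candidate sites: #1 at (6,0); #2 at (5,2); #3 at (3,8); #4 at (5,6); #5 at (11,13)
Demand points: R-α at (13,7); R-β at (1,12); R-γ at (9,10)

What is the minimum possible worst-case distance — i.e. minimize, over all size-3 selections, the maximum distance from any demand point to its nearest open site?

8

Open {#1, #3, #5}.
  Farthest demand point is R-α at distance 8 (to #5); all others are ≤ 8.
With {#2, #3, #5} the worst case is 8.
With {#3, #4, #5} the worst case is 8.
No size-3 selection achieves below 8.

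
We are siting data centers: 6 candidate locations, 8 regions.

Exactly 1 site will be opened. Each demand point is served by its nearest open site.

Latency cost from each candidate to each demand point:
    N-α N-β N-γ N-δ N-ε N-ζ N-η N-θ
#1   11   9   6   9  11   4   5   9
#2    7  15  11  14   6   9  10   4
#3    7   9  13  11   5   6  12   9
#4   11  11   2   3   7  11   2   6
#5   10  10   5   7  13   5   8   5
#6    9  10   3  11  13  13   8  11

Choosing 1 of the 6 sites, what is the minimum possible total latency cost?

Open {#4}.
  N-α→#4 11, N-β→#4 11, N-γ→#4 2, N-δ→#4 3, N-ε→#4 7, N-ζ→#4 11, N-η→#4 2, N-θ→#4 6  ⇒ total 53.
Compare {#5}: total 63.
Compare {#1}: total 64.
No size-1 selection does better; minimum is 53.

53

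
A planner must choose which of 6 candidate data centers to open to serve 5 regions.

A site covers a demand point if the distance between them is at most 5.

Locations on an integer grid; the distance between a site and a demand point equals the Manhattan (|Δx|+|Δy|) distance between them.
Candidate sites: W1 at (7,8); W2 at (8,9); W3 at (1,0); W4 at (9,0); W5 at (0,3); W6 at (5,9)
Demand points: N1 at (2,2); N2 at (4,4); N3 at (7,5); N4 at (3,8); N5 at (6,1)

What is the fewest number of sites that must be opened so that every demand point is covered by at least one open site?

Coverage sets (demand points within 5 of each site):
  W1: {N3, N4}
  W2: {N3}
  W3: {N1}
  W4: {N5}
  W5: {N1, N2}
  W6: {N4}
No 2 sites suffice: every size-2 union leaves at least one demand point uncovered.
But {W1, W4, W5} covers everything, so the minimum is 3.

3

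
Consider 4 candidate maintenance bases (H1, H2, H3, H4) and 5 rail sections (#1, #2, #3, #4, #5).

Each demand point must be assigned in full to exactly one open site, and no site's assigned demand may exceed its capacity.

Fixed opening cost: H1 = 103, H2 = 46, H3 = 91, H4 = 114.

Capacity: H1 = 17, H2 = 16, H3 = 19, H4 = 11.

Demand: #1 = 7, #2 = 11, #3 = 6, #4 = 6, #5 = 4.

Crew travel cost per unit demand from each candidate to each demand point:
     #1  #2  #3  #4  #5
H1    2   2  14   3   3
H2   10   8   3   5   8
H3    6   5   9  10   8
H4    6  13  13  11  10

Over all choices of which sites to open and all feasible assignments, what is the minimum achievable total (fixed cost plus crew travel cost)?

Open {H2, H3}; cheapest assignment that respects the capacities:
  H2 (cap 16, load 16): #3, #4, #5 — cost 6×3 + 6×5 + 4×8 = 80
  H3 (cap 19, load 18): #1, #2 — cost 7×6 + 11×5 = 97
  Shipping 177, fixed 137 → total 314.
  Any other capacity-feasible assignment to {H2, H3} ships for at least 177.
Compare {H1, H3}: its best feasible assignment gives total 347.
Compare {H1, H2, H3}: its best feasible assignment gives total 357.
Every other set of open sites that can feasibly serve all demand totals ≥ 347 even under its best assignment. Minimum: 314.

314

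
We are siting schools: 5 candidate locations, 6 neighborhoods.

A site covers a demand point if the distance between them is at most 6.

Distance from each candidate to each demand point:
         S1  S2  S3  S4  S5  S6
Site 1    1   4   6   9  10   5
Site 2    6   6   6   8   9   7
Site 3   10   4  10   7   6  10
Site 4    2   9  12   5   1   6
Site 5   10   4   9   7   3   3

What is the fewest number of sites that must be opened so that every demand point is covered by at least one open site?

Coverage sets (demand points within 6 of each site):
  Site 1: {S1, S2, S3, S6}
  Site 2: {S1, S2, S3}
  Site 3: {S2, S5}
  Site 4: {S1, S4, S5, S6}
  Site 5: {S2, S5, S6}
No single site covers all 6 demand points.
But {Site 1, Site 4} covers everything, so the minimum is 2.

2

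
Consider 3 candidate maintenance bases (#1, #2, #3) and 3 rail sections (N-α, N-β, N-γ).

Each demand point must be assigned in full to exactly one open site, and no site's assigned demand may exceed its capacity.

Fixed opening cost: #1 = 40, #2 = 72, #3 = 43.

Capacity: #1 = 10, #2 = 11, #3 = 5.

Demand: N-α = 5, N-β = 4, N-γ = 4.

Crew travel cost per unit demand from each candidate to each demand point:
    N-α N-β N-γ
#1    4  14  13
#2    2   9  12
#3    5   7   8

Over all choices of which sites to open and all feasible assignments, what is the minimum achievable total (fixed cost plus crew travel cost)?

Open {#1, #3}; cheapest assignment that respects the capacities:
  #1 (cap 10, load 9): N-α, N-γ — cost 5×4 + 4×13 = 72
  #3 (cap 5, load 4): N-β — cost 4×7 = 28
  Shipping 100, fixed 83 → total 183.
  Any other capacity-feasible assignment to {#1, #3} ships for at least 100.
Compare {#2, #3}: its best feasible assignment gives total 193.
Compare {#1, #2}: its best feasible assignment gives total 210.
Every other set of open sites that can feasibly serve all demand totals ≥ 193 even under its best assignment. Minimum: 183.

183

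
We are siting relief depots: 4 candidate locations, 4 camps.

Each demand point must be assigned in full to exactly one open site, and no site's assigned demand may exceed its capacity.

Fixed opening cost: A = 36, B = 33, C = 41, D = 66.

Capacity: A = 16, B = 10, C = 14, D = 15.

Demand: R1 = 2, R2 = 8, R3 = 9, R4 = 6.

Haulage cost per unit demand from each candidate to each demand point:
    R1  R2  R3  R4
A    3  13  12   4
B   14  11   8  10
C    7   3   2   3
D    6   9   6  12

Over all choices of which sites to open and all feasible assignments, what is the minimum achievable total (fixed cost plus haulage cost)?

Open {C, D}; cheapest assignment that respects the capacities:
  C (cap 14, load 14): R2, R4 — cost 8×3 + 6×3 = 42
  D (cap 15, load 11): R1, R3 — cost 2×6 + 9×6 = 66
  Shipping 108, fixed 107 → total 215.
  Any other capacity-feasible assignment to {C, D} ships for at least 108.
Compare {A, C}: its best feasible assignment gives total 229.
Compare {A, B, C}: its best feasible assignment gives total 230.
Every other set of open sites that can feasibly serve all demand totals ≥ 229 even under its best assignment. Minimum: 215.

215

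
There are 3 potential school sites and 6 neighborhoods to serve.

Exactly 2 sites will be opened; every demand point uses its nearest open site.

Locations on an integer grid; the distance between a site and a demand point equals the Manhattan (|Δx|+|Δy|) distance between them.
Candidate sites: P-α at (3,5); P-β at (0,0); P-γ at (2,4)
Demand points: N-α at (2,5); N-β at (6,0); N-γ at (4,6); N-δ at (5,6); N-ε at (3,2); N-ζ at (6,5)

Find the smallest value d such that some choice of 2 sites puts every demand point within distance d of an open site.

6

Open {P-α, P-β}.
  Farthest demand point is N-β at distance 6 (to P-β); all others are ≤ 6.
With {P-β, P-γ} the worst case is 6.
With {P-α, P-γ} the worst case is 8.
No size-2 selection achieves below 6.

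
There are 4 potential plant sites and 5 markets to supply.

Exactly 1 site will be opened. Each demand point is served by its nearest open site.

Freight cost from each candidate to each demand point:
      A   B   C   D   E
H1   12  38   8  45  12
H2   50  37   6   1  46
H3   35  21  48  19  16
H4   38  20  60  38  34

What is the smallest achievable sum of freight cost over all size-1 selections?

Open {H1}.
  A→H1 12, B→H1 38, C→H1 8, D→H1 45, E→H1 12  ⇒ total 115.
Compare {H3}: total 139.
Compare {H2}: total 140.
No size-1 selection does better; minimum is 115.

115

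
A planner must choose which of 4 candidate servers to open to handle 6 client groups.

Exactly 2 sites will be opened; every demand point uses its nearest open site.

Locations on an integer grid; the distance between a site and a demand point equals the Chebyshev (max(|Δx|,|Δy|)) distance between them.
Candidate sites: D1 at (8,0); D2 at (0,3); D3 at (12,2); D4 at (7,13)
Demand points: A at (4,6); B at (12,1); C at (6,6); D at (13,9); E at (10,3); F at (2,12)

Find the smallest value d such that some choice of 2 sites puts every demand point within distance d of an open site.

6

Open {D1, D4}.
  Farthest demand point is A at distance 6 (to D1); all others are ≤ 6.
With {D3, D4} the worst case is 7.
With {D1, D2} the worst case is 9.
No size-2 selection achieves below 6.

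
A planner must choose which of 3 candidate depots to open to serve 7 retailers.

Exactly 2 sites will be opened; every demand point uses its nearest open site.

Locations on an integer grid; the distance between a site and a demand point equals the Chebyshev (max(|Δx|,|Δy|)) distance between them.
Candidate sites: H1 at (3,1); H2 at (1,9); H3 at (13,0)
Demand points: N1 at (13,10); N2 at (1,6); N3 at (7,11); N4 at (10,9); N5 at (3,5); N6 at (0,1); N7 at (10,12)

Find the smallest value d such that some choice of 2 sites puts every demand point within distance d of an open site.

Open {H1, H2}.
  Farthest demand point is N1 at distance 10 (to H1); all others are ≤ 10.
With {H2, H3} the worst case is 10.
With {H1, H3} the worst case is 11.
No size-2 selection achieves below 10.

10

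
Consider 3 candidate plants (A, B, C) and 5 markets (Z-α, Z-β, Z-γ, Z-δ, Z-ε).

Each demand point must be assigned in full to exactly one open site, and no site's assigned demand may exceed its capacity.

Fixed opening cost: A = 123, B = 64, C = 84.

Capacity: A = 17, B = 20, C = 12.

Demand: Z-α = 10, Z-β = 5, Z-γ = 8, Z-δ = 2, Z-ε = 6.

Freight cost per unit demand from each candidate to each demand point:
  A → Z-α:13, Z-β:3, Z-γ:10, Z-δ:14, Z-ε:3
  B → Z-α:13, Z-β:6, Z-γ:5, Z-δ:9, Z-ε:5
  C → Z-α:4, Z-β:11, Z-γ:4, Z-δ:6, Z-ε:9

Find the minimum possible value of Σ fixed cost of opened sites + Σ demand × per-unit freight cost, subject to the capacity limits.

Open {B, C}; cheapest assignment that respects the capacities:
  B (cap 20, load 19): Z-β, Z-γ, Z-ε — cost 5×6 + 8×5 + 6×5 = 100
  C (cap 12, load 12): Z-α, Z-δ — cost 10×4 + 2×6 = 52
  Shipping 152, fixed 148 → total 300.
  Any other capacity-feasible assignment to {B, C} ships for at least 152.
Compare {A, B, C}: its best feasible assignment gives total 396.
Compare {A, B}: its best feasible assignment gives total 408.
Every other set of open sites that can feasibly serve all demand totals ≥ 396 even under its best assignment. Minimum: 300.

300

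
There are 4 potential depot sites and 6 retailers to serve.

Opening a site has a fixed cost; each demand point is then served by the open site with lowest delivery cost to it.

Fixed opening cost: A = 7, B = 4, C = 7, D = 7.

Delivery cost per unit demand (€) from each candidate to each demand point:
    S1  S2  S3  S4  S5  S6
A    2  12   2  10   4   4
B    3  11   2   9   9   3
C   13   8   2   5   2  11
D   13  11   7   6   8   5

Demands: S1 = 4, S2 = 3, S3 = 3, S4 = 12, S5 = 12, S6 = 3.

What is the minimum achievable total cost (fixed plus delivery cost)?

146

Open {B, C}: assign each demand point to its cheapest open site.
  S1→B 4×3=12, S2→C 3×8=24, S3→B 3×2=6, S4→C 12×5=60, S5→C 12×2=24, S6→B 3×3=9
  delivery cost 135, fixed 11 → total 146.
Compare {A, C}: delivery cost 134 + fixed 14 = 148.
Compare {A, B, C}: delivery cost 131 + fixed 18 = 149.
Compare {B, C, D}: delivery cost 135 + fixed 18 = 153.
All other subsets cost ≥ 148. Minimum total cost: 146.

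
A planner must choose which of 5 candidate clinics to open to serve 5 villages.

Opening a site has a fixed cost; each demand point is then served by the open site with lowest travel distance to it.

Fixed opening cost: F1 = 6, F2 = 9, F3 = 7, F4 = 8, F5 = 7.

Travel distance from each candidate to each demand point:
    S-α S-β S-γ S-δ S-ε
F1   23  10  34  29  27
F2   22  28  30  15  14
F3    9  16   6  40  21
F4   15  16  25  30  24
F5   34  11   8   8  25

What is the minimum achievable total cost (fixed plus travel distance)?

69

Open {F3, F5}: assign each demand point to its cheapest open site.
  S-α→F3 9, S-β→F5 11, S-γ→F3 6, S-δ→F5 8, S-ε→F3 21
  travel distance 55, fixed 14 → total 69.
Compare {F2, F3, F5}: travel distance 48 + fixed 23 = 71.
Compare {F1, F3, F5}: travel distance 54 + fixed 20 = 74.
Compare {F2, F3}: travel distance 60 + fixed 16 = 76.
All other subsets cost ≥ 71. Minimum total cost: 69.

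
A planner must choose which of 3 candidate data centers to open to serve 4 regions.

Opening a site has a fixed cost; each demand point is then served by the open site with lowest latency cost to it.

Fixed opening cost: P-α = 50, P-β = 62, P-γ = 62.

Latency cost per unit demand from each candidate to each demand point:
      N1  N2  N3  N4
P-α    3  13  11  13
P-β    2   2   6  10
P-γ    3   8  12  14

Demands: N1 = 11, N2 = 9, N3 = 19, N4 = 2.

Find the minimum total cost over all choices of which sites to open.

236

Open {P-β}: assign each demand point to its cheapest open site.
  N1→P-β 11×2=22, N2→P-β 9×2=18, N3→P-β 19×6=114, N4→P-β 2×10=20
  latency cost 174, fixed 62 → total 236.
Compare {P-α, P-β}: latency cost 174 + fixed 112 = 286.
Compare {P-β, P-γ}: latency cost 174 + fixed 124 = 298.
Compare {P-α, P-β, P-γ}: latency cost 174 + fixed 174 = 348.
All other subsets cost ≥ 286. Minimum total cost: 236.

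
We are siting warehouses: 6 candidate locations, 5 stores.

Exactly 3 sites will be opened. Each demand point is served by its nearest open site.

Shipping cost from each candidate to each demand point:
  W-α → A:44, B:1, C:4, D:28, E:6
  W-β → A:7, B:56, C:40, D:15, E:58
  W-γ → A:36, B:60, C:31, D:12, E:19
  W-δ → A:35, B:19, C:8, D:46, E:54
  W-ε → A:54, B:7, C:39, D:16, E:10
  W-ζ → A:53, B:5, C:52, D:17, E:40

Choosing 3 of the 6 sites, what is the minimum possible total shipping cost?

Open {W-α, W-β, W-γ}.
  A→W-β 7, B→W-α 1, C→W-α 4, D→W-γ 12, E→W-α 6  ⇒ total 30.
Compare {W-α, W-β, W-δ}: total 33.
Compare {W-α, W-β, W-ε}: total 33.
No size-3 selection does better; minimum is 30.

30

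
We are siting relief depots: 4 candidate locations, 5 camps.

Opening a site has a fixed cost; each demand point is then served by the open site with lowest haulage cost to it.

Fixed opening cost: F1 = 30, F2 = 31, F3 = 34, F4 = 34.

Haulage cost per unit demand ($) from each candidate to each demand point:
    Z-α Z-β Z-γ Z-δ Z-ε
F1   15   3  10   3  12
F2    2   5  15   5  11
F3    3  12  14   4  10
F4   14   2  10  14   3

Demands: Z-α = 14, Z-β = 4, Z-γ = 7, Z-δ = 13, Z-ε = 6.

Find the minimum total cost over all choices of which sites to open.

Open {F2, F4}: assign each demand point to its cheapest open site.
  Z-α→F2 14×2=28, Z-β→F4 4×2=8, Z-γ→F4 7×10=70, Z-δ→F2 13×5=65, Z-ε→F4 6×3=18
  haulage cost 189, fixed 65 → total 254.
Compare {F3, F4}: haulage cost 190 + fixed 68 = 258.
Compare {F1, F2, F4}: haulage cost 163 + fixed 95 = 258.
Compare {F1, F3, F4}: haulage cost 177 + fixed 98 = 275.
All other subsets cost ≥ 258. Minimum total cost: 254.

254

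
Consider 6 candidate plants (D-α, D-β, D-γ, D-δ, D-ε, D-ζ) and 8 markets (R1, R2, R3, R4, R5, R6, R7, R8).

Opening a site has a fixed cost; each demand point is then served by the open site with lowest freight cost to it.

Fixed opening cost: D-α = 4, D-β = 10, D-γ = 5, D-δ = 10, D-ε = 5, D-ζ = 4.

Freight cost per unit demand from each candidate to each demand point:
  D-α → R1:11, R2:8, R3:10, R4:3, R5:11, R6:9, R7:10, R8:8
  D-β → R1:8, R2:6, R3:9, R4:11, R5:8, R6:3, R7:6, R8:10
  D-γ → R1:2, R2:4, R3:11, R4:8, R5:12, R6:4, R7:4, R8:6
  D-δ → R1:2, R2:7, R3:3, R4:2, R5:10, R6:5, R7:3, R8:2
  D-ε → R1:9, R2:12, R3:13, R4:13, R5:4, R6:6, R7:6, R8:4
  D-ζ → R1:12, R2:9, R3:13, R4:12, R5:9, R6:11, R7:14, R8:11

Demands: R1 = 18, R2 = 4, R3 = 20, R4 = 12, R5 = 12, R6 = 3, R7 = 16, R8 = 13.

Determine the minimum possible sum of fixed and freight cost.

Open {D-γ, D-δ, D-ε}: assign each demand point to its cheapest open site.
  R1→D-γ 18×2=36, R2→D-γ 4×4=16, R3→D-δ 20×3=60, R4→D-δ 12×2=24, R5→D-ε 12×4=48, R6→D-γ 3×4=12, R7→D-δ 16×3=48, R8→D-δ 13×2=26
  freight cost 270, fixed 20 → total 290.
Compare {D-α, D-γ, D-δ, D-ε}: freight cost 270 + fixed 24 = 294.
Compare {D-γ, D-δ, D-ε, D-ζ}: freight cost 270 + fixed 24 = 294.
Compare {D-β, D-γ, D-δ, D-ε}: freight cost 267 + fixed 30 = 297.
All other subsets cost ≥ 294. Minimum total cost: 290.

290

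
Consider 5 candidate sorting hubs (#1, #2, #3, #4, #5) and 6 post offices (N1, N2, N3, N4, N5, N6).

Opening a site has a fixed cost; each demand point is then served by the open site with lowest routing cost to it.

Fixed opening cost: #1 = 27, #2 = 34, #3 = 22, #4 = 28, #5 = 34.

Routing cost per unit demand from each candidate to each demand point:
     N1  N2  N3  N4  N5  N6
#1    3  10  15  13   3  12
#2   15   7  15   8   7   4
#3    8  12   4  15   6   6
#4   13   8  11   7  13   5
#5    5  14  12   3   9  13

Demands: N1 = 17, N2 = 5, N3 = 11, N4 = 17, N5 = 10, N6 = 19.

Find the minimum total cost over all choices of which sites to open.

Open {#1, #2, #3, #5}: assign each demand point to its cheapest open site.
  N1→#1 17×3=51, N2→#2 5×7=35, N3→#3 11×4=44, N4→#5 17×3=51, N5→#1 10×3=30, N6→#2 19×4=76
  routing cost 287, fixed 117 → total 404.
Compare {#1, #3, #4, #5}: routing cost 311 + fixed 111 = 422.
Compare {#1, #3, #5}: routing cost 340 + fixed 83 = 423.
Compare {#1, #2, #3, #4, #5}: routing cost 287 + fixed 145 = 432.
All other subsets cost ≥ 422. Minimum total cost: 404.

404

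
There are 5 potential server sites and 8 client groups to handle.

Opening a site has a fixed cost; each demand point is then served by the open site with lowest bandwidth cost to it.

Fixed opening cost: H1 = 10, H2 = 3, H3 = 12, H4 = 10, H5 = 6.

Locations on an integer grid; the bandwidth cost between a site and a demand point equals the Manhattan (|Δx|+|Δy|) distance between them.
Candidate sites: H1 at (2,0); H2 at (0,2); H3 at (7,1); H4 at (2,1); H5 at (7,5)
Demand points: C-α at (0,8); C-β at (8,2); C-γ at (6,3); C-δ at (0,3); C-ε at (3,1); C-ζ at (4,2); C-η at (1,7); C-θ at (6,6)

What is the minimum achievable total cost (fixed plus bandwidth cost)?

Open {H2, H5}: assign each demand point to its cheapest open site.
  C-α→H2 6, C-β→H5 4, C-γ→H5 3, C-δ→H2 1, C-ε→H2 4, C-ζ→H2 4, C-η→H2 6, C-θ→H5 2
  bandwidth cost 30, fixed 9 → total 39.
Compare {H2, H4, H5}: bandwidth cost 26 + fixed 19 = 45.
Compare {H2, H3}: bandwidth cost 32 + fixed 15 = 47.
Compare {H1, H2, H5}: bandwidth cost 28 + fixed 19 = 47.
All other subsets cost ≥ 45. Minimum total cost: 39.

39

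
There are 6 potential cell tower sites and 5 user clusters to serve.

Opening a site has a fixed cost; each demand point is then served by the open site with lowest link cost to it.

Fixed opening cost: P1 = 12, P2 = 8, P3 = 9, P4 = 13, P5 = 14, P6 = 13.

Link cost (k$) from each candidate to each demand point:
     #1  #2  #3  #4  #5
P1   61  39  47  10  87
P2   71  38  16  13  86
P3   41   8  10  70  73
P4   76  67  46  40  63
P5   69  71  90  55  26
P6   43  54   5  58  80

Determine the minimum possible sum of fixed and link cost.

Open {P2, P3, P5}: assign each demand point to its cheapest open site.
  #1→P3 41, #2→P3 8, #3→P3 10, #4→P2 13, #5→P5 26
  link cost 98, fixed 31 → total 129.
Compare {P1, P3, P5}: link cost 95 + fixed 35 = 130.
Compare {P2, P3, P5, P6}: link cost 93 + fixed 44 = 137.
Compare {P1, P2, P3, P5}: link cost 95 + fixed 43 = 138.
All other subsets cost ≥ 130. Minimum total cost: 129.

129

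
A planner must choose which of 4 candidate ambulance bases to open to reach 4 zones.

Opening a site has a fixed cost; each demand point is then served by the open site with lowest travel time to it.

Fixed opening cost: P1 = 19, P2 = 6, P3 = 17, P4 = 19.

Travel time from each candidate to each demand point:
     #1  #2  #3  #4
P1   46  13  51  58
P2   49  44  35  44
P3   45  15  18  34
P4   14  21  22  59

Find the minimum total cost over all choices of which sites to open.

Open {P3, P4}: assign each demand point to its cheapest open site.
  #1→P4 14, #2→P3 15, #3→P3 18, #4→P3 34
  travel time 81, fixed 36 → total 117.
Compare {P2, P3, P4}: travel time 81 + fixed 42 = 123.
Compare {P2, P4}: travel time 101 + fixed 25 = 126.
Compare {P3}: travel time 112 + fixed 17 = 129.
All other subsets cost ≥ 123. Minimum total cost: 117.

117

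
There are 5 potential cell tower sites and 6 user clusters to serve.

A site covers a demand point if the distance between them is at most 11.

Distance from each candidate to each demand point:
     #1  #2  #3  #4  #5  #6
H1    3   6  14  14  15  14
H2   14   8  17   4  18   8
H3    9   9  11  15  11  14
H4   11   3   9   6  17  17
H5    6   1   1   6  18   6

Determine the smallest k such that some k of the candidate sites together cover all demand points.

Coverage sets (demand points within 11 of each site):
  H1: {#1, #2}
  H2: {#2, #4, #6}
  H3: {#1, #2, #3, #5}
  H4: {#1, #2, #3, #4}
  H5: {#1, #2, #3, #4, #6}
No single site covers all 6 demand points.
But {H2, H3} covers everything, so the minimum is 2.

2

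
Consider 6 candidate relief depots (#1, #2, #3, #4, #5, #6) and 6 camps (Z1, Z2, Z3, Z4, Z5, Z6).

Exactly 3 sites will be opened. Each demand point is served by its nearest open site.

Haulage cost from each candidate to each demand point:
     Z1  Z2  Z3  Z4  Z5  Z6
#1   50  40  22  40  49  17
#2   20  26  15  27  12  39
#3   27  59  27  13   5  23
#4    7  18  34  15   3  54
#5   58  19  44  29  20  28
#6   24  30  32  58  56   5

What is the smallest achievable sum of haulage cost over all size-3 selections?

63

Open {#2, #4, #6}.
  Z1→#4 7, Z2→#4 18, Z3→#2 15, Z4→#4 15, Z5→#4 3, Z6→#6 5  ⇒ total 63.
Compare {#1, #4, #6}: total 70.
Compare {#3, #4, #6}: total 73.
No size-3 selection does better; minimum is 63.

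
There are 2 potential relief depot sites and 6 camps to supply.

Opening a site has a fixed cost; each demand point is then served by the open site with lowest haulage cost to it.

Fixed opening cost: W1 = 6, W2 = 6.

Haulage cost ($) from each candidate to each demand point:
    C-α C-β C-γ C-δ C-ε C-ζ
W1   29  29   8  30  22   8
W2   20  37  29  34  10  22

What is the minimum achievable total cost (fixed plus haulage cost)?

Open {W1, W2}: assign each demand point to its cheapest open site.
  C-α→W2 20, C-β→W1 29, C-γ→W1 8, C-δ→W1 30, C-ε→W2 10, C-ζ→W1 8
  haulage cost 105, fixed 12 → total 117.
Compare {W1}: haulage cost 126 + fixed 6 = 132.
Compare {W2}: haulage cost 152 + fixed 6 = 158.

117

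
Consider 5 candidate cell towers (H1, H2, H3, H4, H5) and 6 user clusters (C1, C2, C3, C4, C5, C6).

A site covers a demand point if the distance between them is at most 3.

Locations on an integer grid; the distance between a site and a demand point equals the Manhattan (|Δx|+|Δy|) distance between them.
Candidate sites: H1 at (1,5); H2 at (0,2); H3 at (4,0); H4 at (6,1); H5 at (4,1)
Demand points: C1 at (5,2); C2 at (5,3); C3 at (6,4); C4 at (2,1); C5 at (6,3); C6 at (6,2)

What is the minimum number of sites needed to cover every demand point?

Coverage sets (demand points within 3 of each site):
  H1: {}
  H2: {C4}
  H3: {C1, C4}
  H4: {C1, C2, C3, C5, C6}
  H5: {C1, C2, C4, C6}
No single site covers all 6 demand points.
But {H2, H4} covers everything, so the minimum is 2.

2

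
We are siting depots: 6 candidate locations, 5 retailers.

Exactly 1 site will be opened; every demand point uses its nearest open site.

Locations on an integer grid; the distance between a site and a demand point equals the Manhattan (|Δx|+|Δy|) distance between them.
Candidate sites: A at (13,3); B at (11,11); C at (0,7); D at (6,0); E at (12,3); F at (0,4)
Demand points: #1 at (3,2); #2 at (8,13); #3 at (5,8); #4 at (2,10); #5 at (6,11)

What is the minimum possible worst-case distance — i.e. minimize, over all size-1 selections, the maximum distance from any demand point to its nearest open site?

Open {C}.
  Farthest demand point is #2 at distance 14 (to C); all others are ≤ 14.
With {D} the worst case is 15.
With {B} the worst case is 17.
No size-1 selection achieves below 14.

14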